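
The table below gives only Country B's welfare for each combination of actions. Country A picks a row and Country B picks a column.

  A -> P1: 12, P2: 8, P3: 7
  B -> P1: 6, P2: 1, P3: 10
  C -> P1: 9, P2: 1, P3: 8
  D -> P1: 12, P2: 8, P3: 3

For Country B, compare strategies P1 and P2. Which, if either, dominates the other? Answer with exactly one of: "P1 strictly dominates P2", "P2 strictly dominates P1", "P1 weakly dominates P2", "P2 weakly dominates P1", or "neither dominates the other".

P1's payoffs vs P2's, by Country A's action — A: 12>8, B: 6>1, C: 9>1, D: 12>8.
P1 gives a strictly higher payoff against each choice by Country A, so P1 strictly dominates P2.

P1 strictly dominates P2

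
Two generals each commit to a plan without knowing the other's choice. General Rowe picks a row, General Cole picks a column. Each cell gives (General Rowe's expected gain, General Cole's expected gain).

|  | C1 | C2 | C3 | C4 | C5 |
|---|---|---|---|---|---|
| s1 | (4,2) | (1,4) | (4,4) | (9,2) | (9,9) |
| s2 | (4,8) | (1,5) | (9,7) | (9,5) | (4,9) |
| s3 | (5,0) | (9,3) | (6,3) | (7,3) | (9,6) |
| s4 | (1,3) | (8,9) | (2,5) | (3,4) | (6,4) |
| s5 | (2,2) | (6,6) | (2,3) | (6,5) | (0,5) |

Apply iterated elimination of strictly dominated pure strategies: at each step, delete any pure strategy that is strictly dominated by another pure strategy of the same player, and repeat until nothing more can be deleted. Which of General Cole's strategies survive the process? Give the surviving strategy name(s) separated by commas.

General Rowe's strategy s4 is strictly dominated by s3 (C1: 5>1, C2: 9>8, C3: 6>2, C4: 7>3, C5: 9>6) and is removed.
General Rowe's strategy s5 is strictly dominated by s3 (C1: 5>2, C2: 9>6, C3: 6>2, C4: 7>6, C5: 9>0) and is removed.
For General Cole, C5 strictly dominates C1 on the remaining rows (s1: 9>2, s2: 9>8, s3: 6>0); eliminate C1.
General Cole's strategy C2 is strictly dominated by C5 (s1: 9>4, s2: 9>5, s3: 6>3) and is removed.
Column C3 is eliminated: C5 beats it against every remaining row (s1: 9>4, s2: 9>7, s3: 6>3).
Column C4 is eliminated: C5 beats it against every remaining row (s1: 9>2, s2: 9>5, s3: 6>3).
For General Rowe, s1 strictly dominates s2 on the remaining columns (C5: 9>4); eliminate s2.
Among the remaining strategies, none is strictly dominated by another pure strategy of the same player, so the elimination stops.
Surviving strategies — General Rowe: {s1, s3}; General Cole: {C5}.

C5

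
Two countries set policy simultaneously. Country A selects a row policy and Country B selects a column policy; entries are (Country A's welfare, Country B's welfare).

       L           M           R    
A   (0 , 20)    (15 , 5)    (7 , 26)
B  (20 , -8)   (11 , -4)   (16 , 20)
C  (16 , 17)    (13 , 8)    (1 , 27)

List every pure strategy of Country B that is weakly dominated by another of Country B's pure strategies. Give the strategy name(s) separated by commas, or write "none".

R weakly dominates L — A: 26>20, B: 20>-8, C: 27>17.
M: dominated, since R does at least as well everywhere (A: 26>5, B: 20>-4, C: 27>8).
Nothing dominates R: L at A (26>20); M at A (26>5).

L, M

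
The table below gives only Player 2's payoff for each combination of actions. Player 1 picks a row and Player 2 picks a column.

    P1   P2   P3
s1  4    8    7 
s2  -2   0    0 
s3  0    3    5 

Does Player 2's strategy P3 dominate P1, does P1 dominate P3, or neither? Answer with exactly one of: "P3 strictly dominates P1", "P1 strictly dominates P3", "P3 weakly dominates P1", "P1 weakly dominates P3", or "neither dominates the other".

P3's payoffs vs P1's, by Player 1's action — s1: 7>4, s2: 0>-2, s3: 5>0.
P3 gives a strictly higher payoff against each opponent action, so P3 strictly dominates P1.

P3 strictly dominates P1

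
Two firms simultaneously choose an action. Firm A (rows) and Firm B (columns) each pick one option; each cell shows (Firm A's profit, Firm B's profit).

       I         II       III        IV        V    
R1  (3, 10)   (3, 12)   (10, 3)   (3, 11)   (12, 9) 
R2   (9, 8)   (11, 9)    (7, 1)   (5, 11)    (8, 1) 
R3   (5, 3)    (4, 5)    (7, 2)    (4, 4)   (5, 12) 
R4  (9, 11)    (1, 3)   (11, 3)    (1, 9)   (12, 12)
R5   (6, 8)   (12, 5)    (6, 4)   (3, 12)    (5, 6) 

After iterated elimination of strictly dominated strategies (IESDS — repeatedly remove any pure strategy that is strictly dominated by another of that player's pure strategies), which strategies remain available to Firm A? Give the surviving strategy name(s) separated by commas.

For Firm B, I strictly dominates III on the remaining rows (R1: 10>3, R2: 8>1, R3: 3>2, R4: 11>3, R5: 8>4); eliminate III.
For Firm A, R2 strictly dominates R3 on the remaining columns (I: 9>5, II: 11>4, IV: 5>4, V: 8>5); eliminate R3.
Among the remaining strategies, none is strictly dominated by another pure strategy of the same player, so the elimination stops.
Surviving strategies — Firm A: {R1, R2, R4, R5}; Firm B: {I, II, IV, V}.

R1, R2, R4, R5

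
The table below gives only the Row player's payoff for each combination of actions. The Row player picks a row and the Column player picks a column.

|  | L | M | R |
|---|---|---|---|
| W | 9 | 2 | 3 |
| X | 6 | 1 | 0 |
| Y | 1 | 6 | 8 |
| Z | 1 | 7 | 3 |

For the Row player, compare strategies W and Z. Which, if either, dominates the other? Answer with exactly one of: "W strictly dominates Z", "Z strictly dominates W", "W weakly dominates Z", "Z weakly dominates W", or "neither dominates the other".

neither dominates the other

Compare W to Z across every action of the Column player: L: 9>1, M: 2<7, R: 3=3.
W does better at L but worse at M; neither strategy dominates the other.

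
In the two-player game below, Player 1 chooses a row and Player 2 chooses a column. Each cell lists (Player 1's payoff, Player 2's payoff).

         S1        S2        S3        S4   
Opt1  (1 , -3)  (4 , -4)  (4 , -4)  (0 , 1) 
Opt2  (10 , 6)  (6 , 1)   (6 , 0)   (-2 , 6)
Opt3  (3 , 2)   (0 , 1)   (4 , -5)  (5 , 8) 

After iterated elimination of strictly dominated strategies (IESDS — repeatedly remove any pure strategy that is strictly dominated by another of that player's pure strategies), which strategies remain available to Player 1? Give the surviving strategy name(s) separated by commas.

Column S2 is eliminated: S1 beats it against every remaining row (Opt1: -3>-4, Opt2: 6>1, Opt3: 2>1).
For Player 2, S1 strictly dominates S3 on the remaining rows (Opt1: -3>-4, Opt2: 6>0, Opt3: 2>-5); eliminate S3.
Player 1's strategy Opt1 is strictly dominated by Opt3 (S1: 3>1, S4: 5>0) and is removed.
Among the remaining strategies, none is strictly dominated by another pure strategy of the same player, so the elimination stops.
Surviving strategies — Player 1: {Opt2, Opt3}; Player 2: {S1, S4}.

Opt2, Opt3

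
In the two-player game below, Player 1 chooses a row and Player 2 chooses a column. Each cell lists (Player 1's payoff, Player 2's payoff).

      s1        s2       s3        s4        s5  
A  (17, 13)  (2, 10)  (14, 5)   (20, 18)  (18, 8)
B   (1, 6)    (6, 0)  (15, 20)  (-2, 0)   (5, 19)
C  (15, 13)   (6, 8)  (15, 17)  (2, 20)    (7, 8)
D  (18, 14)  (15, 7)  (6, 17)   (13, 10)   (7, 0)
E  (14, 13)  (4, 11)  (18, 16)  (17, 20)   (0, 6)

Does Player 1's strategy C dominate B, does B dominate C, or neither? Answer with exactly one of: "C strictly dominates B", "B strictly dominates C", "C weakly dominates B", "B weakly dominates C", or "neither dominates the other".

C weakly dominates B

Compare C to B across each opponent action: s1: 15>1, s2: 6=6, s3: 15=15, s4: 2>-2, s5: 7>5.
C is at least as good everywhere and strictly better somewhere (tied only at s2, s3), so C weakly but not strictly dominates B.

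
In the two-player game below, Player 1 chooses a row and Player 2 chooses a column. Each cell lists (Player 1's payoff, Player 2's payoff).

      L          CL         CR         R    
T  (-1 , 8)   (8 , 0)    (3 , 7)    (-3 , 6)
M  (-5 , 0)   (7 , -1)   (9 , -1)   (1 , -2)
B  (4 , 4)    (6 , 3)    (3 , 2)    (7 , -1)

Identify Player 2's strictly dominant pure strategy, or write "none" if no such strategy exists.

L vs CL: T: 8>0, M: 0>-1, B: 4>3.
L vs CR: T: 8>7, M: 0>-1, B: 4>2.
L vs R: T: 8>6, M: 0>-2, B: 4>-1.
L strictly beats every other strategy against every opponent action, so it is strictly dominant.

L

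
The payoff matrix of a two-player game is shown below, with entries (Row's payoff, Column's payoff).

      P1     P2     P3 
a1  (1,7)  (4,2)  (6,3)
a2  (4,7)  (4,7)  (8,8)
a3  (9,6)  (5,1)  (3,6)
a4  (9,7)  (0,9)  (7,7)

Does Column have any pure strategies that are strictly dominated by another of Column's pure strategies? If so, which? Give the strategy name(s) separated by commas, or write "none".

P1: no other strategy beats it everywhere (P2 at a1 (7>2); P3 at a1 (7>3)).
P2 is not dominated — it holds its own against P1 at a2 (7=7); P3 at a4 (9>7).
Nothing dominates P3: P1 at a2 (8>7); P2 at a1 (3>2).

none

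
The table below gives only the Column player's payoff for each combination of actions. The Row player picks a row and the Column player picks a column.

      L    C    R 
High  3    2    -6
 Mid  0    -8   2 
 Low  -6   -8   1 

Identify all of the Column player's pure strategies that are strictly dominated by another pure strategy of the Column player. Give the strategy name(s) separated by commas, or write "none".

C

Nothing dominates L: C at High (3>2); R at High (3>-6).
C is strictly dominated by L (High: 3>2, Mid: 0>-8, Low: -6>-8).
R is not dominated — it holds its own against L at Mid (2>0); C at Mid (2>-8).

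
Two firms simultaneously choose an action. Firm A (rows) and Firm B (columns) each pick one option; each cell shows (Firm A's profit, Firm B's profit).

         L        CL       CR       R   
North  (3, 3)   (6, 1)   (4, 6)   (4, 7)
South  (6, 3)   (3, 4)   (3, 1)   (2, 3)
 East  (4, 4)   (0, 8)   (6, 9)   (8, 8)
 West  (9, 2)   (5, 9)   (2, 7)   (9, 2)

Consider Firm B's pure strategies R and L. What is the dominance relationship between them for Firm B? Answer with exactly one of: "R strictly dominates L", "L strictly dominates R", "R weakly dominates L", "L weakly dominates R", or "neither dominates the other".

R's payoffs vs L's, by Firm A's action — North: 7>3, South: 3=3, East: 8>4, West: 2=2.
R is at least as good everywhere and strictly better somewhere (tied only at South, West), so R weakly but not strictly dominates L.

R weakly dominates L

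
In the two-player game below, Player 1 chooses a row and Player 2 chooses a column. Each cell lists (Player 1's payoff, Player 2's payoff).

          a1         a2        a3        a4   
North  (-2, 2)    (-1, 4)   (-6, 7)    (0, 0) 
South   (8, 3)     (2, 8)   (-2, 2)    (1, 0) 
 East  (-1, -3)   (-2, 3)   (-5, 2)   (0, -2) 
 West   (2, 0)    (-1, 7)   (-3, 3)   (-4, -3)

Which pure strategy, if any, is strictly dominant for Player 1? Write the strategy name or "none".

South

South vs North: a1: 8>-2, a2: 2>-1, a3: -2>-6, a4: 1>0.
South vs East: a1: 8>-1, a2: 2>-2, a3: -2>-5, a4: 1>0.
South vs West: a1: 8>2, a2: 2>-1, a3: -2>-3, a4: 1>-4.
South strictly beats every other strategy against every opponent action, so it is strictly dominant.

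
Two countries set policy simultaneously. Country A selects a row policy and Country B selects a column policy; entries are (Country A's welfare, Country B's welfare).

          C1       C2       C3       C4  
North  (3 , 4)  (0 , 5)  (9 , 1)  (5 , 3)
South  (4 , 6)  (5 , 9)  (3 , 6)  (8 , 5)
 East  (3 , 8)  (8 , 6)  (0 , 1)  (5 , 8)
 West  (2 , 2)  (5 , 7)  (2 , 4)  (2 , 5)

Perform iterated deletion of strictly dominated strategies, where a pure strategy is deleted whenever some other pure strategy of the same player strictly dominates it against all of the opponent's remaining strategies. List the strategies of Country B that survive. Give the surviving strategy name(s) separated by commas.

C1, C2, C4

Column C3 is eliminated: C2 beats it against every remaining row (North: 5>1, South: 9>6, East: 6>1, West: 7>4).
Row North is eliminated: South beats it against every remaining column (C1: 4>3, C2: 5>0, C4: 8>5).
For Country A, East strictly dominates West on the remaining columns (C1: 3>2, C2: 8>5, C4: 5>2); eliminate West.
Among the remaining strategies, none is strictly dominated by another pure strategy of the same player, so the elimination stops.
Surviving strategies — Country A: {South, East}; Country B: {C1, C2, C4}.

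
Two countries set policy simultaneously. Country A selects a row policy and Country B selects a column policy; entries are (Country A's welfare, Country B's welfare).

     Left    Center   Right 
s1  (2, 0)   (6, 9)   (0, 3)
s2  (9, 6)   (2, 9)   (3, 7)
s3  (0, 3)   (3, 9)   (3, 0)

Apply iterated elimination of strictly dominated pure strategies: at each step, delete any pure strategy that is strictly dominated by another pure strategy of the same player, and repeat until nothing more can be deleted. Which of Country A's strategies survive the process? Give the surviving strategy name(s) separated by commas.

s1

Country B's strategy Left is strictly dominated by Center (s1: 9>0, s2: 9>6, s3: 9>3) and is removed.
Country B's strategy Right is strictly dominated by Center (s1: 9>3, s2: 9>7, s3: 9>0) and is removed.
Row s2 is eliminated: s1 beats it against every remaining column (Center: 6>2).
Country A's strategy s3 is strictly dominated by s1 (Center: 6>3) and is removed.
Among the remaining strategies, none is strictly dominated by another pure strategy of the same player, so the elimination stops.
Surviving strategies — Country A: {s1}; Country B: {Center}.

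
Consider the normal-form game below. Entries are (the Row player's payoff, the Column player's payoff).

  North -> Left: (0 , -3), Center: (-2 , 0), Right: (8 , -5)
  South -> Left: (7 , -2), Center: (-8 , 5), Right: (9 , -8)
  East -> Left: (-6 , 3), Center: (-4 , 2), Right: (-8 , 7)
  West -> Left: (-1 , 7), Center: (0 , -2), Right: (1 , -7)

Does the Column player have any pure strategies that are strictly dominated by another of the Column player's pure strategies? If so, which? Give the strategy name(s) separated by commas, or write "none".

Left is not dominated — it holds its own against Center at East (3>2); Right at North (-3>-5).
Nothing dominates Center: Left at North (0>-3); Right at North (0>-5).
Right is not dominated — it holds its own against Left at East (7>3); Center at East (7>2).

none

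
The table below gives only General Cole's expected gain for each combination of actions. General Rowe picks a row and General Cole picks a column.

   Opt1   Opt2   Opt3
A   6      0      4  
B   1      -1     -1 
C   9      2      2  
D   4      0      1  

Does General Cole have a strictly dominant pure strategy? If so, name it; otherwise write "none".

Opt1

Opt1 vs Opt2: A: 6>0, B: 1>-1, C: 9>2, D: 4>0.
Opt1 vs Opt3: A: 6>4, B: 1>-1, C: 9>2, D: 4>1.
Opt1 strictly beats every other strategy against every opponent action, so it is strictly dominant.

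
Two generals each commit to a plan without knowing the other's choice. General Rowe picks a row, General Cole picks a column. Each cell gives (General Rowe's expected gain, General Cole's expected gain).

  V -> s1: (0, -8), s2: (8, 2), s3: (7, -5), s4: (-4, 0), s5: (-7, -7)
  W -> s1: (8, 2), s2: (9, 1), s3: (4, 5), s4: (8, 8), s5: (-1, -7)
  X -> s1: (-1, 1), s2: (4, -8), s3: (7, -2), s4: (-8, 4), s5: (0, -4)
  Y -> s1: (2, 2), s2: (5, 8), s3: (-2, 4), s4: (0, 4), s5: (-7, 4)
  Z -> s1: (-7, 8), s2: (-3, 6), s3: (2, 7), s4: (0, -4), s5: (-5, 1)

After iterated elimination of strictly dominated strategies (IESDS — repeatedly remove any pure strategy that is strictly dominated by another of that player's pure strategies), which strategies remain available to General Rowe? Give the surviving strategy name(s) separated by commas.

W

Row Y is eliminated: W beats it against every remaining column (s1: 8>2, s2: 9>5, s3: 4>-2, s4: 8>0, s5: -1>-7).
Row Z is eliminated: W beats it against every remaining column (s1: 8>-7, s2: 9>-3, s3: 4>2, s4: 8>0, s5: -1>-5).
Column s1 is eliminated: s4 beats it against every remaining row (V: 0>-8, W: 8>2, X: 4>1).
General Cole's strategy s3 is strictly dominated by s4 (V: 0>-5, W: 8>5, X: 4>-2) and is removed.
For General Rowe, W strictly dominates V on the remaining columns (s2: 9>8, s4: 8>-4, s5: -1>-7); eliminate V.
General Cole's strategy s2 is strictly dominated by s4 (W: 8>1, X: 4>-8) and is removed.
Column s5 is eliminated: s4 beats it against every remaining row (W: 8>-7, X: 4>-4).
For General Rowe, W strictly dominates X on the remaining columns (s4: 8>-8); eliminate X.
Among the remaining strategies, none is strictly dominated by another pure strategy of the same player, so the elimination stops.
Surviving strategies — General Rowe: {W}; General Cole: {s4}.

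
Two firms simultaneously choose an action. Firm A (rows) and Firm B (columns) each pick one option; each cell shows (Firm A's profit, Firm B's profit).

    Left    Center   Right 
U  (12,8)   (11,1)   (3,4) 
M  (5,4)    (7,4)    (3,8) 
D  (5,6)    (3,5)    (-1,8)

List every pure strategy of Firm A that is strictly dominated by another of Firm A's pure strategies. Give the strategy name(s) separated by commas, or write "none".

U: no other strategy beats it everywhere (M at Left (12>5); D at Left (12>5)).
Nothing dominates M: U at Right (3=3); D at Left (5=5).
U strictly dominates D — Left: 12>5, Center: 11>3, Right: 3>-1.

D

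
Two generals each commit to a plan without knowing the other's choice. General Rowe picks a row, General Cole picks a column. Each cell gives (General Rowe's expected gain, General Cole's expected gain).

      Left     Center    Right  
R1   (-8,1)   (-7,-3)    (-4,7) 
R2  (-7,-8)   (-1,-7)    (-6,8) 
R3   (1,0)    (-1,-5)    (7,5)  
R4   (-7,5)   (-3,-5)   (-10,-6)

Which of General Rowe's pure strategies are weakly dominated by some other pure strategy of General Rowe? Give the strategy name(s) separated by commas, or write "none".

R1 is weakly dominated by R3 (Left: 1>-8, Center: -1>-7, Right: 7>-4).
R2: dominated, since R3 does at least as well everywhere (Left: 1>-7, Center: -1=-1, Right: 7>-6).
R3: no other strategy beats it everywhere (R1 at Left (1>-8); R2 at Left (1>-7); R4 at Left (1>-7)).
R4 is weakly dominated by R2 (Left: -7=-7, Center: -1>-3, Right: -6>-10).

R1, R2, R4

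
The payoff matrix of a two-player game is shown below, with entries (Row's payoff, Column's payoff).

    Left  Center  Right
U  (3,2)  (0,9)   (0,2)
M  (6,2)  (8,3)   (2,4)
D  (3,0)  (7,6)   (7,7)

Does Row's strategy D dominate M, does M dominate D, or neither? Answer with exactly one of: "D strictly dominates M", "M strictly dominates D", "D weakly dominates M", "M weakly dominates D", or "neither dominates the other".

neither dominates the other

Compare D to M across each opponent action: Left: 3<6, Center: 7<8, Right: 7>2.
D does better at Right but worse at Left, Center; neither strategy dominates the other.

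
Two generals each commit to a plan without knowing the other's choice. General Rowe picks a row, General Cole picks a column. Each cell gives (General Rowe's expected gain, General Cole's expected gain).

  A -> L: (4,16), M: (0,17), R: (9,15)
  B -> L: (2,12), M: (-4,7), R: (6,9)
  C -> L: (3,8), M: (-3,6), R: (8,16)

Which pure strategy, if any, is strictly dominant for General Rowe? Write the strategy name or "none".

A

A vs B: L: 4>2, M: 0>-4, R: 9>6.
A vs C: L: 4>3, M: 0>-3, R: 9>8.
A strictly beats every other strategy against every opponent action, so it is strictly dominant.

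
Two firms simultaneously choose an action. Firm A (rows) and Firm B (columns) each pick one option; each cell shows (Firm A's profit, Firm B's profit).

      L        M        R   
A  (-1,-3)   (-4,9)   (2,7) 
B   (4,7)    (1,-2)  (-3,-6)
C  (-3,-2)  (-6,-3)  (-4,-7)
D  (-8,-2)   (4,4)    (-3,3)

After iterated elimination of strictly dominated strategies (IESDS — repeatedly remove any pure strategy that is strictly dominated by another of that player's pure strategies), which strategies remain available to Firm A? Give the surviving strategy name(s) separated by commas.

B, D

For Firm A, A strictly dominates C on the remaining columns (L: -1>-3, M: -4>-6, R: 2>-4); eliminate C.
Firm B's strategy R is strictly dominated by M (A: 9>7, B: -2>-6, D: 4>3) and is removed.
For Firm A, B strictly dominates A on the remaining columns (L: 4>-1, M: 1>-4); eliminate A.
Among the remaining strategies, none is strictly dominated by another pure strategy of the same player, so the elimination stops.
Surviving strategies — Firm A: {B, D}; Firm B: {L, M}.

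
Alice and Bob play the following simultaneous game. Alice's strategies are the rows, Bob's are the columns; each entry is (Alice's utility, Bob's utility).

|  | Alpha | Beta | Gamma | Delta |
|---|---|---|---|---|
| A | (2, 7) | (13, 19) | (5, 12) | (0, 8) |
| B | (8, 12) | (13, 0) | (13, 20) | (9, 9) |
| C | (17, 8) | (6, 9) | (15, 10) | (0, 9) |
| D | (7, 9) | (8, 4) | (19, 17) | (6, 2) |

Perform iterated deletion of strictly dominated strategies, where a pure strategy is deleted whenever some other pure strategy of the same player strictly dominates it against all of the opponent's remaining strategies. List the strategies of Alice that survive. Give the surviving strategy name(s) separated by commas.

Bob's strategy Alpha is strictly dominated by Gamma (A: 12>7, B: 20>12, C: 10>8, D: 17>9) and is removed.
Row C is eliminated: D beats it against every remaining column (Beta: 8>6, Gamma: 19>15, Delta: 6>0).
Column Delta is eliminated: Gamma beats it against every remaining row (A: 12>8, B: 20>9, D: 17>2).
Among the remaining strategies, none is strictly dominated by another pure strategy of the same player, so the elimination stops.
Surviving strategies — Alice: {A, B, D}; Bob: {Beta, Gamma}.

A, B, D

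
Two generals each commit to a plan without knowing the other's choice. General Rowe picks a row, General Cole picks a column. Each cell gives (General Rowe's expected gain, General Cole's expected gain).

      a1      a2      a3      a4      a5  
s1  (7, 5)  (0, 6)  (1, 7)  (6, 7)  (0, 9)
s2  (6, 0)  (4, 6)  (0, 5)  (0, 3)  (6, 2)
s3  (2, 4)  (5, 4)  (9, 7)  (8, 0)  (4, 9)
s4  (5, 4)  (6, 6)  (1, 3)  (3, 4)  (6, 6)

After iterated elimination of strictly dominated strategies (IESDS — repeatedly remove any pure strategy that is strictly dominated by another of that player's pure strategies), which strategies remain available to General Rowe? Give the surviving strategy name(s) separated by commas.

Column a1 is eliminated: a5 beats it against every remaining row (s1: 9>5, s2: 2>0, s3: 9>4, s4: 6>4).
General Rowe's strategy s1 is strictly dominated by s3 (a2: 5>0, a3: 9>1, a4: 8>6, a5: 4>0) and is removed.
For General Cole, a2 strictly dominates a4 on the remaining rows (s2: 6>3, s3: 4>0, s4: 6>4); eliminate a4.
Among the remaining strategies, none is strictly dominated by another pure strategy of the same player, so the elimination stops.
Surviving strategies — General Rowe: {s2, s3, s4}; General Cole: {a2, a3, a5}.

s2, s3, s4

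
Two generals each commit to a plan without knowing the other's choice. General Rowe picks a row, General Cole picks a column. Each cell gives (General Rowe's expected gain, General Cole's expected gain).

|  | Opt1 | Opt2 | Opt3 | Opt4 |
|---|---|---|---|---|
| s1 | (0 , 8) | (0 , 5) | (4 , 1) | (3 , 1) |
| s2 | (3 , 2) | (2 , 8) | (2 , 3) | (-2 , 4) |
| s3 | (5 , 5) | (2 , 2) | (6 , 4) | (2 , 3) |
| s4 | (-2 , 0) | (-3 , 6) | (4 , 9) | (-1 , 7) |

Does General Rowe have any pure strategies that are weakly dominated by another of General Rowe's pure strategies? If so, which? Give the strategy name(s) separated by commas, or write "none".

s1 is not dominated — it holds its own against s2 at Opt3 (4>2); s3 at Opt4 (3>2); s4 at Opt1 (0>-2).
s2 is weakly dominated by s3 (Opt1: 5>3, Opt2: 2=2, Opt3: 6>2, Opt4: 2>-2).
s3 is not dominated — it holds its own against s1 at Opt1 (5>0); s2 at Opt1 (5>3); s4 at Opt1 (5>-2).
s1 weakly dominates s4 — Opt1: 0>-2, Opt2: 0>-3, Opt3: 4=4, Opt4: 3>-1.

s2, s4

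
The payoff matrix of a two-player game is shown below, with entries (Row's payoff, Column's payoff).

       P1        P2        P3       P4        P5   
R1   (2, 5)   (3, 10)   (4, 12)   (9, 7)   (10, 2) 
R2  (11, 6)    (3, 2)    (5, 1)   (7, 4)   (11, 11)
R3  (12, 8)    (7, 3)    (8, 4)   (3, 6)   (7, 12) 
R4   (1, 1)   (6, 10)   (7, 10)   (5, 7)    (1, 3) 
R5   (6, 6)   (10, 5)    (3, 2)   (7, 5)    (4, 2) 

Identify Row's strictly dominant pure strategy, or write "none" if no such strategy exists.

R1 fails to dominate R2 at P1 (2<11).
R2 fails to dominate R1 at P2 (3=3).
R3 fails to dominate R1 at P4 (3<9).
R4 fails to dominate R1 at P1 (1<2).
R5 fails to dominate R1 at P3 (3<4).
No single strategy dominates all the others.

none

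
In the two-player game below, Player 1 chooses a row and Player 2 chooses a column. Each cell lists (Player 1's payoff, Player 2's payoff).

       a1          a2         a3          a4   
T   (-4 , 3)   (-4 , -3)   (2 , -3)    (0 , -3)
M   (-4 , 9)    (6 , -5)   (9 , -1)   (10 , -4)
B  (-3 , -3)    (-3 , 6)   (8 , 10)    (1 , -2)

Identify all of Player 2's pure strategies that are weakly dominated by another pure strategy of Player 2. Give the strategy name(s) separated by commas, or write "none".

a1: no other strategy beats it everywhere (a2 at T (3>-3); a3 at T (3>-3); a4 at T (3>-3)).
a3 weakly dominates a2 — T: -3=-3, M: -1>-5, B: 10>6.
a3: no other strategy beats it everywhere (a1 at B (10>-3); a2 at M (-1>-5); a4 at M (-1>-4)).
a3 weakly dominates a4 — T: -3=-3, M: -1>-4, B: 10>-2.

a2, a4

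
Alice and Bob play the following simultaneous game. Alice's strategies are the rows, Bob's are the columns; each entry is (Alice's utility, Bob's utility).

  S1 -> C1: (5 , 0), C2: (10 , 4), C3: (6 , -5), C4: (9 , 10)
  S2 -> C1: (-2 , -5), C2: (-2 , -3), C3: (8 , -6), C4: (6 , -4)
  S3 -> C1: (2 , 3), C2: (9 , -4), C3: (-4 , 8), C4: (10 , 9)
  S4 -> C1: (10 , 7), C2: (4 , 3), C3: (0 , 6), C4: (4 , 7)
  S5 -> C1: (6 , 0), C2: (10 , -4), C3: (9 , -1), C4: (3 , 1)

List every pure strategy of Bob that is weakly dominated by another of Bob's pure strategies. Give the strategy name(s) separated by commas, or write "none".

C1: dominated, since C4 does at least as well everywhere (S1: 10>0, S2: -4>-5, S3: 9>3, S4: 7=7, S5: 1>0).
C2 is not dominated — it holds its own against C1 at S1 (4>0); C3 at S1 (4>-5); C4 at S2 (-3>-4).
C3: dominated, since C4 does at least as well everywhere (S1: 10>-5, S2: -4>-6, S3: 9>8, S4: 7>6, S5: 1>-1).
C4 is not dominated — it holds its own against C1 at S1 (10>0); C2 at S1 (10>4); C3 at S1 (10>-5).

C1, C3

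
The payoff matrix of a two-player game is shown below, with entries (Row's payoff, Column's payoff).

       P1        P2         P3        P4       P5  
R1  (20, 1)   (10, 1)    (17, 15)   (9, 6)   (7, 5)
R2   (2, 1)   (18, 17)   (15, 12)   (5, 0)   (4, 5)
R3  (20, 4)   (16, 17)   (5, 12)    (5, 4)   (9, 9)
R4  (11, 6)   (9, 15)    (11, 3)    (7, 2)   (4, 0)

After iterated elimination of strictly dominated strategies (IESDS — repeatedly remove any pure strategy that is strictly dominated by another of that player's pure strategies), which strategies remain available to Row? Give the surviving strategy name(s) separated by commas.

Row R4 is eliminated: R1 beats it against every remaining column (P1: 20>11, P2: 10>9, P3: 17>11, P4: 9>7, P5: 7>4).
For Column, P3 strictly dominates P1 on the remaining rows (R1: 15>1, R2: 12>1, R3: 12>4); eliminate P1.
Column P4 is eliminated: P3 beats it against every remaining row (R1: 15>6, R2: 12>0, R3: 12>4).
Column's strategy P5 is strictly dominated by P3 (R1: 15>5, R2: 12>5, R3: 12>9) and is removed.
Row R3 is eliminated: R2 beats it against every remaining column (P2: 18>16, P3: 15>5).
Among the remaining strategies, none is strictly dominated by another pure strategy of the same player, so the elimination stops.
Surviving strategies — Row: {R1, R2}; Column: {P2, P3}.

R1, R2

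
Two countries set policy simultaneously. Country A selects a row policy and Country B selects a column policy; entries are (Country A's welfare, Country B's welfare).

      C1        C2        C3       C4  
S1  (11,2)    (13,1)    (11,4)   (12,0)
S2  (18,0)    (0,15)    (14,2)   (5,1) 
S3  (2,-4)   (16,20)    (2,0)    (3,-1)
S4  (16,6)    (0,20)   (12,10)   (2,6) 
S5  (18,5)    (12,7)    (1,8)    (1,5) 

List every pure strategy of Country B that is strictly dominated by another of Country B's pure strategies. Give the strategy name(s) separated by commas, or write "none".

C1, C4

C1: dominated, since C3 does at least as well everywhere (S1: 4>2, S2: 2>0, S3: 0>-4, S4: 10>6, S5: 8>5).
Nothing dominates C2: C1 at S2 (15>0); C3 at S2 (15>2); C4 at S1 (1>0).
C3: no other strategy beats it everywhere (C1 at S1 (4>2); C2 at S1 (4>1); C4 at S1 (4>0)).
C2 strictly dominates C4 — S1: 1>0, S2: 15>1, S3: 20>-1, S4: 20>6, S5: 7>5.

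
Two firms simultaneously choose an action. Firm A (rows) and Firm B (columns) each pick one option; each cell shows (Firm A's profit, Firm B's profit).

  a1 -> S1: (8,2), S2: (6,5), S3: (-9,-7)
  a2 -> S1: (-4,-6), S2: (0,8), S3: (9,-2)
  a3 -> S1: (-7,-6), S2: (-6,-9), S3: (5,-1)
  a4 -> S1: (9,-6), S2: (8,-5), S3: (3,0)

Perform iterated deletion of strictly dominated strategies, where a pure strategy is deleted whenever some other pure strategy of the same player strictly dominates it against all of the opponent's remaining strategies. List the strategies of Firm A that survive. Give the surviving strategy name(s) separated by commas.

Firm A's strategy a1 is strictly dominated by a4 (S1: 9>8, S2: 8>6, S3: 3>-9) and is removed.
Row a3 is eliminated: a2 beats it against every remaining column (S1: -4>-7, S2: 0>-6, S3: 9>5).
Firm B's strategy S1 is strictly dominated by S2 (a2: 8>-6, a4: -5>-6) and is removed.
Among the remaining strategies, none is strictly dominated by another pure strategy of the same player, so the elimination stops.
Surviving strategies — Firm A: {a2, a4}; Firm B: {S2, S3}.

a2, a4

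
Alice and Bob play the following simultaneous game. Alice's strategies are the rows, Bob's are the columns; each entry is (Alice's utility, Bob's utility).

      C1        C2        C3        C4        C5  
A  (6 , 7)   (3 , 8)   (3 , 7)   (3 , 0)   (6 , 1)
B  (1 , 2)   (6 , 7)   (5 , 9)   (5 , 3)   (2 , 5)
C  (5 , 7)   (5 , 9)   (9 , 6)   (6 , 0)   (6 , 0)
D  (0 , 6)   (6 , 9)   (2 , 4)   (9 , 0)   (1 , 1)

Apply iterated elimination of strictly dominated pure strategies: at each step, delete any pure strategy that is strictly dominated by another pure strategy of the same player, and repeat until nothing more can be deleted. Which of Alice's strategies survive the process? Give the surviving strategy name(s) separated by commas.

B, C, D

Column C1 is eliminated: C2 beats it against every remaining row (A: 8>7, B: 7>2, C: 9>7, D: 9>6).
Bob's strategy C4 is strictly dominated by C2 (A: 8>0, B: 7>3, C: 9>0, D: 9>0) and is removed.
For Bob, C2 strictly dominates C5 on the remaining rows (A: 8>1, B: 7>5, C: 9>0, D: 9>1); eliminate C5.
Row A is eliminated: B beats it against every remaining column (C2: 6>3, C3: 5>3).
Among the remaining strategies, none is strictly dominated by another pure strategy of the same player, so the elimination stops.
Surviving strategies — Alice: {B, C, D}; Bob: {C2, C3}.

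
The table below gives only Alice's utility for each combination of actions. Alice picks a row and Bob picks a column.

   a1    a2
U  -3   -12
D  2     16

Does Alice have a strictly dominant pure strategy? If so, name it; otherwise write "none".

D

D vs U: a1: 2>-3, a2: 16>-12.
D strictly beats every other strategy against every opponent action, so it is strictly dominant.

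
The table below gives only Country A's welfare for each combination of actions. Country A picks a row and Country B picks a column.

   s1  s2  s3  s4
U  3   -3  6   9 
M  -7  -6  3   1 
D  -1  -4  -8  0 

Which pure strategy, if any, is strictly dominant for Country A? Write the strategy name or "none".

U vs M: s1: 3>-7, s2: -3>-6, s3: 6>3, s4: 9>1.
U vs D: s1: 3>-1, s2: -3>-4, s3: 6>-8, s4: 9>0.
U strictly beats every other strategy against every opponent action, so it is strictly dominant.

U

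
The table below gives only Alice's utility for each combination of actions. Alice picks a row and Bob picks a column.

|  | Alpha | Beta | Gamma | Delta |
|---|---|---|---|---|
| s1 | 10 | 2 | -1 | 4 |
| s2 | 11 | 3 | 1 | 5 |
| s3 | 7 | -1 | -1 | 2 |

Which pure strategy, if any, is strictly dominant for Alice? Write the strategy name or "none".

s2 vs s1: Alpha: 11>10, Beta: 3>2, Gamma: 1>-1, Delta: 5>4.
s2 vs s3: Alpha: 11>7, Beta: 3>-1, Gamma: 1>-1, Delta: 5>2.
s2 strictly beats every other strategy against every opponent action, so it is strictly dominant.

s2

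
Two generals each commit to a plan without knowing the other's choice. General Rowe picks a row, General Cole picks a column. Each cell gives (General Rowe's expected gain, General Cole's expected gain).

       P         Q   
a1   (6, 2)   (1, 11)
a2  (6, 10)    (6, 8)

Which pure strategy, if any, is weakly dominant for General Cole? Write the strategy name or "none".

P fails to dominate Q at a1 (2<11).
Q fails to dominate P at a2 (8<10).
No single strategy dominates all the others.

none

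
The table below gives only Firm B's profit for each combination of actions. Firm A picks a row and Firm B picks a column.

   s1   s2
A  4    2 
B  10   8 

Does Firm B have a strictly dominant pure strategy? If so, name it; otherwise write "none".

s1 vs s2: A: 4>2, B: 10>8.
s1 strictly beats every other strategy against every opponent action, so it is strictly dominant.

s1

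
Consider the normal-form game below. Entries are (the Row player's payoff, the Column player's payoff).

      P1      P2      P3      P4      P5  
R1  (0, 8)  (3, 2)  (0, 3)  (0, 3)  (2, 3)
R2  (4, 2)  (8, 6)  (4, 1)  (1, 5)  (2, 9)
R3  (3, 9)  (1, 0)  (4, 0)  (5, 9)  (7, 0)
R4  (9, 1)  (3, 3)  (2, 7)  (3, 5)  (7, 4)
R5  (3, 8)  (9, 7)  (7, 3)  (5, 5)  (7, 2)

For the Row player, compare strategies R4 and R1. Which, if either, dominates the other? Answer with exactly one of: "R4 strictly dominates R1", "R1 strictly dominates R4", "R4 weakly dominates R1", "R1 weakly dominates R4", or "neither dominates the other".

R4 weakly dominates R1

Compare R4 to R1 across every action of the Column player: P1: 9>0, P2: 3=3, P3: 2>0, P4: 3>0, P5: 7>2.
R4 is at least as good everywhere and strictly better somewhere (tied only at P2), so R4 weakly but not strictly dominates R1.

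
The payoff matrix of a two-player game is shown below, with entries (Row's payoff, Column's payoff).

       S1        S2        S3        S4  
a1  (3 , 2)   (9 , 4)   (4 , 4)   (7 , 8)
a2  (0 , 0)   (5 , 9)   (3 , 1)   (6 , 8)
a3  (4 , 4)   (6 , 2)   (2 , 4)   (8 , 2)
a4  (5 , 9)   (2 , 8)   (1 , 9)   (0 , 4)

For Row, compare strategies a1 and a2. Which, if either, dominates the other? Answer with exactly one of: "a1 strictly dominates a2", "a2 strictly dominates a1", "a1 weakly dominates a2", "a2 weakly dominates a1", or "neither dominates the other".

a1 strictly dominates a2

Compare a1 to a2 across each choice by Column: S1: 3>0, S2: 9>5, S3: 4>3, S4: 7>6.
a1 gives a strictly higher payoff against each choice by Column, so a1 strictly dominates a2.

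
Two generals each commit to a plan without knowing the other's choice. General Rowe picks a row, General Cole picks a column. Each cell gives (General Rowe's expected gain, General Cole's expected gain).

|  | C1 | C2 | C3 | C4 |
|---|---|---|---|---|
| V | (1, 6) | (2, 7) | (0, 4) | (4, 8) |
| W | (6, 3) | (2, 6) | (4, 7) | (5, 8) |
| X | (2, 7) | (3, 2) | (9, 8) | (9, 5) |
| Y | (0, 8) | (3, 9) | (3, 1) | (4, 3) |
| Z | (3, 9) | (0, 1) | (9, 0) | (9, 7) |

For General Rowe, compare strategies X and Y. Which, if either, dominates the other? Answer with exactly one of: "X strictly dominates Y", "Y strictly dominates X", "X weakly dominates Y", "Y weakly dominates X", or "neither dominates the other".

Compare X to Y across every action of General Cole: C1: 2>0, C2: 3=3, C3: 9>3, C4: 9>4.
X is at least as good everywhere and strictly better somewhere (tied only at C2), so X weakly but not strictly dominates Y.

X weakly dominates Y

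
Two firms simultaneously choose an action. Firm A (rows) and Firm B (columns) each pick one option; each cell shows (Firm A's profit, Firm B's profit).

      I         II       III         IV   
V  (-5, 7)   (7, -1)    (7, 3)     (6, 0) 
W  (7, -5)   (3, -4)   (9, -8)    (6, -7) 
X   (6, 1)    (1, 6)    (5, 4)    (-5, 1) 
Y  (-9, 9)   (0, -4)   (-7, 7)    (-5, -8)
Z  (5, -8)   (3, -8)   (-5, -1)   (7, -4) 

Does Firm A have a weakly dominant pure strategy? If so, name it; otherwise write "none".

none

V fails to dominate W at I (-5<7).
W fails to dominate V at II (3<7).
X fails to dominate V at II (1<7).
Y fails to dominate V at I (-9<-5).
Z fails to dominate V at II (3<7).
No single strategy dominates all the others.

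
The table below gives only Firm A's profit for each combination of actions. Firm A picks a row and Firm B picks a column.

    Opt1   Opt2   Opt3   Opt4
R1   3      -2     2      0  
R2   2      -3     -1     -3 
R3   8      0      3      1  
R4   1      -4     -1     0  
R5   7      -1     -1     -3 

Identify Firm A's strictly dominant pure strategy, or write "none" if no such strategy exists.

R3 vs R1: Opt1: 8>3, Opt2: 0>-2, Opt3: 3>2, Opt4: 1>0.
R3 vs R2: Opt1: 8>2, Opt2: 0>-3, Opt3: 3>-1, Opt4: 1>-3.
R3 vs R4: Opt1: 8>1, Opt2: 0>-4, Opt3: 3>-1, Opt4: 1>0.
R3 vs R5: Opt1: 8>7, Opt2: 0>-1, Opt3: 3>-1, Opt4: 1>-3.
R3 strictly beats every other strategy against every opponent action, so it is strictly dominant.

R3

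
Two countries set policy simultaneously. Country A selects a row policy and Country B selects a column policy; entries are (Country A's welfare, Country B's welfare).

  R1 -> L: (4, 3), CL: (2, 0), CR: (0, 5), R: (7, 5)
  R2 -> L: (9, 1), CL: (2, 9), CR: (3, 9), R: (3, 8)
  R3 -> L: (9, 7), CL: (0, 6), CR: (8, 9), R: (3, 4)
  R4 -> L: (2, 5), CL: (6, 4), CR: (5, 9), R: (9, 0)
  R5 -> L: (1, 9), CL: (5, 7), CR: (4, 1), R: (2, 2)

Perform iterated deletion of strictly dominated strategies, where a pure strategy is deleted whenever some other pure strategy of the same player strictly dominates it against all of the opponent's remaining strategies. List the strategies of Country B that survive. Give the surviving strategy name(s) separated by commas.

CR

Country A's strategy R5 is strictly dominated by R4 (L: 2>1, CL: 6>5, CR: 5>4, R: 9>2) and is removed.
For Country B, CR strictly dominates L on the remaining rows (R1: 5>3, R2: 9>1, R3: 9>7, R4: 9>5); eliminate L.
Country A's strategy R1 is strictly dominated by R4 (CL: 6>2, CR: 5>0, R: 9>7) and is removed.
For Country A, R4 strictly dominates R2 on the remaining columns (CL: 6>2, CR: 5>3, R: 9>3); eliminate R2.
Country B's strategy CL is strictly dominated by CR (R3: 9>6, R4: 9>4) and is removed.
For Country B, CR strictly dominates R on the remaining rows (R3: 9>4, R4: 9>0); eliminate R.
Country A's strategy R4 is strictly dominated by R3 (CR: 8>5) and is removed.
Among the remaining strategies, none is strictly dominated by another pure strategy of the same player, so the elimination stops.
Surviving strategies — Country A: {R3}; Country B: {CR}.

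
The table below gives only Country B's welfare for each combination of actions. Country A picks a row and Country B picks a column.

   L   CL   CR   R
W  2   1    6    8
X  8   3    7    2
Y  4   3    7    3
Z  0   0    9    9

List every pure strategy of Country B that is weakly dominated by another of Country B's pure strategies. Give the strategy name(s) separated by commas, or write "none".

CL

L: no other strategy beats it everywhere (CL at W (2>1); CR at X (8>7); R at X (8>2)).
CL: dominated, since L does at least as well everywhere (W: 2>1, X: 8>3, Y: 4>3, Z: 0=0).
CR: no other strategy beats it everywhere (L at W (6>2); CL at W (6>1); R at X (7>2)).
Nothing dominates R: L at W (8>2); CL at W (8>1); CR at W (8>6).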